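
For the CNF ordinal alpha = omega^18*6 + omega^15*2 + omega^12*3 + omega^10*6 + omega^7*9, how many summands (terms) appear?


CNF: omega^18*6 + omega^15*2 + omega^12*3 + omega^10*6 + omega^7*9
Count the summands separated by '+':
  term 1: omega^18*6
  term 2: omega^15*2
  term 3: omega^12*3
  term 4: omega^10*6
  term 5: omega^7*9
Total terms = 5

5


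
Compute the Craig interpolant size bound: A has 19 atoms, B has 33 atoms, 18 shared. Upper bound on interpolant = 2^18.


Shared atoms = 18
Craig interpolant size bound = 2^18
= 262144

262144


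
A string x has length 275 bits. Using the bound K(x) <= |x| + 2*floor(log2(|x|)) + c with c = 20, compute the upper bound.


floor(log2(275)) = 8
2 * 8 = 16
K(x) <= 275 + 16 + 20 = 311

311


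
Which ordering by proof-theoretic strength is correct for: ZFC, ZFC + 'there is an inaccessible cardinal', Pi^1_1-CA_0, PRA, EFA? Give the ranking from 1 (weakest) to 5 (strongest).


Ordering by consistency strength:
1. EFA
2. PRA
3. Pi^1_1-CA_0
4. ZFC
5. ZFC + 'there is an inaccessible cardinal'


ZFC=4, ZFC + 'there is an inaccessible cardinal'=5, Pi^1_1-CA_0=3, PRA=2, EFA=1


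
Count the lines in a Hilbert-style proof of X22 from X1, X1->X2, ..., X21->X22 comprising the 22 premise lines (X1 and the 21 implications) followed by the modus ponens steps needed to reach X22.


We have 22 premise lines: X1 and 21 implications.
Each implication is detached once by MP, giving 21 MP lines.
22 premise lines + 21 MP lines = 43 total lines.

43


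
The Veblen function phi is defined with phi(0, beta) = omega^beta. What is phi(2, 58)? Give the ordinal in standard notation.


phi(2, 58):
phi(2, beta) = zeta_beta (the beta-th zeta number, fixed point of epsilon).
phi(2, 58) = zeta_58

zeta_58


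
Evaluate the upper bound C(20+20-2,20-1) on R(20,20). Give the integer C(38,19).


R(20,20) <= C(20+20-2, 20-1) = C(38, 19)
C(38, 19) = 38! / (19! * 19!)
= 35345263800

35345263800


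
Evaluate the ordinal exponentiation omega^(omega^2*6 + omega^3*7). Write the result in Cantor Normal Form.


omega^(omega^2*6 + omega^3*7):
In ordinal addition a term is absorbed by a following term of strictly larger exponent: 2 < 3, so omega^2*6 + omega^3*7 = omega^3*7.
omega raised to a CNF ordinal is a single CNF term: Result = omega^(omega^3*7)

omega^(omega^3*7)


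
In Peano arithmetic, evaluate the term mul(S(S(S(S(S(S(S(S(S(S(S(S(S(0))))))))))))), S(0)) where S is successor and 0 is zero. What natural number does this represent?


mul(S^13(0), S^1(0)):
S^13(0) = 13
S^1(0) = 1
13 * 1 = 13

13


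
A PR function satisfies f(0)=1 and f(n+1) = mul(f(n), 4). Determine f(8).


f(0) = 1
f(1) = mul(f(0), 4) = mul(1, 4) = 4
f(2) = mul(f(1), 4) = mul(4, 4) = 16
f(3) = mul(f(2), 4) = mul(16, 4) = 64
f(4) = mul(f(3), 4) = mul(64, 4) = 256
f(5) = mul(f(4), 4) = mul(256, 4) = 1024
f(6) = mul(f(5), 4) = mul(1024, 4) = 4096
f(7) = mul(f(6), 4) = mul(4096, 4) = 16384
f(8) = mul(f(7), 4) = mul(16384, 4) = 65536


65536


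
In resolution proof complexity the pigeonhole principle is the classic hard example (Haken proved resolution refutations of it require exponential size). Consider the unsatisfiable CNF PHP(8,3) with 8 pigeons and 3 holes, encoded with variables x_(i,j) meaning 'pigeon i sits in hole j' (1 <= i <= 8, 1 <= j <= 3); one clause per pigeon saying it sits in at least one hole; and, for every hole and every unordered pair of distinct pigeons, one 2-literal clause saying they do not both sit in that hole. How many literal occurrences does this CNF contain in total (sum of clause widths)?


PHP(8,3): 8 pigeons, 3 holes, 8*3 = 24 variables.
- pigeon clauses: one per pigeon -> 8 clauses of width 3 -> 24 literals
- hole clauses: 3 holes * C(8,2) = 3 * 28 -> 84 clauses of width 2 -> 168 literals
Total literal occurrences = 24 + 168 = 192

192


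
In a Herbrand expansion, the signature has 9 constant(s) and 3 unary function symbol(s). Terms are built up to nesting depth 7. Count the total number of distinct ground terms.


Herbrand terms by depth:
Depth 0: 9 constants
Depth 1: 27 new terms (running total: 36)
Depth 2: 81 new terms (running total: 117)
Depth 3: 243 new terms (running total: 360)
Depth 4: 729 new terms (running total: 1089)
Depth 5: 2187 new terms (running total: 3276)
Depth 6: 6561 new terms (running total: 9837)
Depth 7: 19683 new terms (running total: 29520)
Total distinct ground terms = 29520

29520


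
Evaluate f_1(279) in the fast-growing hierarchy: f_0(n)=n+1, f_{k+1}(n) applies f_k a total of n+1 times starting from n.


f_1(279) = f_0^280(279)
f_0 adds 1 each time, applied 280 times.
f_1(279) = 279 + 280 = 559

559


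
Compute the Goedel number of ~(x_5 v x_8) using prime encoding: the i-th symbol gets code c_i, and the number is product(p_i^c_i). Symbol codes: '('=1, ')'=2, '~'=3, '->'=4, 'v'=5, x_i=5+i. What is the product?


Formula: ~(x_5 v x_8)
Symbol codes: [3, 1, 10, 5, 13, 2]
Primes: [2, 3, 5, 7, 11, 13]
p_1^3 = 2^3 = 8
p_2^1 = 3^1 = 3
p_3^10 = 5^10 = 9765625
p_4^5 = 7^5 = 16807
p_5^13 = 11^13 = 34522712143931
p_6^2 = 13^2 = 169
Product = 22982279223636366931171875000

22982279223636366931171875000


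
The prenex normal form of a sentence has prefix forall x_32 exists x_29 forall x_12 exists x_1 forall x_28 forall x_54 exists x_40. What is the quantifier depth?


Quantifier prefix has 7 quantifier symbols.
Quantifier depth = 7

7


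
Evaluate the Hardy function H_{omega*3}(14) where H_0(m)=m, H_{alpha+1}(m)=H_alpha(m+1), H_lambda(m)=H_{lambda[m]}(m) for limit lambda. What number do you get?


H_{omega*3}(14):
For the Hardy hierarchy, H_{omega*k}(n) = 2^k * n.
2^3 = 8.
8 * 14 = 112

112


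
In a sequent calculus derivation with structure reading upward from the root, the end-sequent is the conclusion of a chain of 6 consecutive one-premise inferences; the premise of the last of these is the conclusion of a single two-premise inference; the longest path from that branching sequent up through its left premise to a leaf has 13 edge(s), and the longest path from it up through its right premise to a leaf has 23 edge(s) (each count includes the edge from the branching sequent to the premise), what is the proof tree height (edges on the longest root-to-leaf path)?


Longest path through the left premise: 13 edges (measured from the branching sequent)
Longest path through the right premise: 23 edges
Height of the subtree rooted at the branching sequent: max(13, 23) = 23
The branching sequent sits 6 edges above the root (the chain of one-premise inferences), so height = 23 + 6 = 29

29


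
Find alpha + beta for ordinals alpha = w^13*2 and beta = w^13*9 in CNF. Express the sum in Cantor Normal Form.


Ordinal addition w^13*2 + w^13*9:
Both terms have the same exponent 13.
w^e*c + w^e*d = w^e*(c+d).
Result = w^13*(2+9) = w^13*11

w^13*11


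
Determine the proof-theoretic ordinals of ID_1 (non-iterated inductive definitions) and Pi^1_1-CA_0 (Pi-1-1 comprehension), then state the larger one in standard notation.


Proof-theoretic ordinal of ID_1 (non-iterated inductive definitions): psi_0(epsilon_{Omega+1})
Proof-theoretic ordinal of Pi^1_1-CA_0 (Pi-1-1 comprehension): psi_0(Omega_omega)
Comparing: psi_0(epsilon_{Omega+1}) < psi_0(Omega_omega).
The larger ordinal is psi_0(Omega_omega) (from Pi^1_1-CA_0 (Pi-1-1 comprehension)).

psi_0(Omega_omega)


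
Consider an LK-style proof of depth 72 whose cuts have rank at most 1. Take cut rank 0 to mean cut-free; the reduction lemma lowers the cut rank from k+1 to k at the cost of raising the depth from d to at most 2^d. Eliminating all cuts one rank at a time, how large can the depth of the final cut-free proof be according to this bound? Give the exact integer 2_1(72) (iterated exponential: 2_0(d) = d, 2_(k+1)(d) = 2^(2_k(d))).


Each rank reduction sends depth d to at most 2^d; cut rank r needs r reductions.
2_0(72) = 72
2_1(72) = 2^72 = 4722366482869645213696
Cut-free depth bound = 4722366482869645213696

4722366482869645213696


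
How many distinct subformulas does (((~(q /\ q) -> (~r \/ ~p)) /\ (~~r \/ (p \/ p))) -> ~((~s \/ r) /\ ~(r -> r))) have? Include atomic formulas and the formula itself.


Formula: (((~(q /\ q) -> (~r \/ ~p)) /\ (~~r \/ (p \/ p))) -> ~((~s \/ r) /\ ~(r -> r)))
Subformulas found:
  1. r
  2. q
  3. s
  4. p
  5. ~p
  6. ~r
  7. ~s
  8. ~~r
  9. (p \/ p)
  10. (q /\ q)
  11. (r -> r)
  12. ~(q /\ q)
  13. (~s \/ r)
  14. ~(r -> r)
  15. (~r \/ ~p)
  16. (~~r \/ (p \/ p))
  17. ((~s \/ r) /\ ~(r -> r))
  18. (~(q /\ q) -> (~r \/ ~p))
  19. ~((~s \/ r) /\ ~(r -> r))
  20. ((~(q /\ q) -> (~r \/ ~p)) /\ (~~r \/ (p \/ p)))
  21. (((~(q /\ q) -> (~r \/ ~p)) /\ (~~r \/ (p \/ p))) -> ~((~s \/ r) /\ ~(r -> r)))
Total distinct subformulas = 21

21


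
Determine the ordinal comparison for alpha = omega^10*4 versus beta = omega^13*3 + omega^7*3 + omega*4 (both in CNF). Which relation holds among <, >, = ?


Compare term by term from highest exponent:
alpha = omega^10*4
beta = omega^13*3 + omega^7*3 + omega*4
Term 1: alpha has omega^10*4, beta has omega^13*3
Term 2: alpha has omega^0*0, beta has omega^7*3
Term 3: alpha has omega^0*0, beta has omega^1*4
Result: alpha < beta

alpha < beta


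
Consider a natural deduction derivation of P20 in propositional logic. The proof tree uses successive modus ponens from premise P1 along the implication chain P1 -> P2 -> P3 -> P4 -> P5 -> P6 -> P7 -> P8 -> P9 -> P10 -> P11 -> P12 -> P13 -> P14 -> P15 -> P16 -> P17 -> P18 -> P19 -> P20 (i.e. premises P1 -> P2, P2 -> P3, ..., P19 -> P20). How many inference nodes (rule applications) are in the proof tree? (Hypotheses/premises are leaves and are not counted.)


We have a chain: P1 -> P2 -> P3 -> P4 -> P5 -> P6 -> P7 -> P8 -> P9 -> P10 -> P11 -> P12 -> P13 -> P14 -> P15 -> P16 -> P17 -> P18 -> P19 -> P20.
Each modus ponens application produces the next variable.
The chain has 20 propositions, so 20-1 = 19 modus ponens steps.
Total inference nodes = 19

19


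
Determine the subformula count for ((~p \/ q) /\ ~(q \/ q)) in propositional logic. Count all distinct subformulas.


Formula: ((~p \/ q) /\ ~(q \/ q))
Subformulas found:
  1. q
  2. p
  3. ~p
  4. (q \/ q)
  5. ~(q \/ q)
  6. (~p \/ q)
  7. ((~p \/ q) /\ ~(q \/ q))
Total distinct subformulas = 7

7


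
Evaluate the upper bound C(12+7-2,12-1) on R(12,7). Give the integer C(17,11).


R(12,7) <= C(12+7-2, 12-1) = C(17, 11)
C(17, 11) = 17! / (11! * 6!)
= 12376

12376


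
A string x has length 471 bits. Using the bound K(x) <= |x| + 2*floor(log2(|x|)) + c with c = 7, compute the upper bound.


floor(log2(471)) = 8
2 * 8 = 16
K(x) <= 471 + 16 + 7 = 494

494


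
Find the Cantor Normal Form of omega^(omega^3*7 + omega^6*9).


omega^(omega^3*7 + omega^6*9):
In ordinal addition a term is absorbed by a following term of strictly larger exponent: 3 < 6, so omega^3*7 + omega^6*9 = omega^6*9.
omega raised to a CNF ordinal is a single CNF term: Result = omega^(omega^6*9)

omega^(omega^6*9)


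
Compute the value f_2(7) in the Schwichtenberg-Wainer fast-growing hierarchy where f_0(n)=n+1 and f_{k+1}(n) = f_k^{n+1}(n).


f_2(7) = f_1^8(7)
f_1(m) = 2m + 1.
Iterating: f_1^k(n) = 2^k*(n+1) - 1.
f_2(7) = 2^8*(7+1) - 1 = 256*8 - 1 = 2047

2047


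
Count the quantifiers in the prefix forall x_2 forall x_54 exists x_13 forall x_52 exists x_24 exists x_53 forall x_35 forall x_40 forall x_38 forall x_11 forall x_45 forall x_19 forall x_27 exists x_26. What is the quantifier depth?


Quantifier prefix has 14 quantifier symbols.
Quantifier depth = 14

14


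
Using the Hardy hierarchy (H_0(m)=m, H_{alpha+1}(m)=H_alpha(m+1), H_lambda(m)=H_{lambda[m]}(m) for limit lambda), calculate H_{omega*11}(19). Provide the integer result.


H_{omega*11}(19):
For the Hardy hierarchy, H_{omega*k}(n) = 2^k * n.
2^11 = 2048.
2048 * 19 = 38912

38912


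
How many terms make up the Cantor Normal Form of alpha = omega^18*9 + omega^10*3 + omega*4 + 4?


CNF: omega^18*9 + omega^10*3 + omega*4 + 4
Count the summands separated by '+':
  term 1: omega^18*9
  term 2: omega^10*3
  term 3: omega*4
  term 4: 4
Total terms = 4

4


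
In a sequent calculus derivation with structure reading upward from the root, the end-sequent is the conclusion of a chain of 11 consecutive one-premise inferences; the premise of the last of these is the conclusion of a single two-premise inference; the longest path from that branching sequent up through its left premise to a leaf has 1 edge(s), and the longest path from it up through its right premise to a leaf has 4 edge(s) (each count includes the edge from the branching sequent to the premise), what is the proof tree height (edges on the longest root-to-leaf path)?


Longest path through the left premise: 1 edges (measured from the branching sequent)
Longest path through the right premise: 4 edges
Height of the subtree rooted at the branching sequent: max(1, 4) = 4
The branching sequent sits 11 edges above the root (the chain of one-premise inferences), so height = 4 + 11 = 15

15


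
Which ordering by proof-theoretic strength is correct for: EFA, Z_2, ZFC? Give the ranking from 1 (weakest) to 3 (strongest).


Ordering by consistency strength:
1. EFA
2. Z_2
3. ZFC


EFA=1, Z_2=2, ZFC=3


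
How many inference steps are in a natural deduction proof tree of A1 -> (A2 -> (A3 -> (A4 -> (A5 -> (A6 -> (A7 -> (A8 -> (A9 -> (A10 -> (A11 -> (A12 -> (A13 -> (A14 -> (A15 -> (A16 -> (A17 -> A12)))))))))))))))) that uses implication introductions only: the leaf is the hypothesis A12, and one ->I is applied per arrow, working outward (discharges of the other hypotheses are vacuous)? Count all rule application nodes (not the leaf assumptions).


The formula has 17 arrows (->); its innermost consequent A12 is one of the antecedents,
so the proof starts from the hypothesis leaf A12 (not a rule application) and closes one arrow per ->I.
Building A1 -> (A2 -> (A3 -> (A4 -> (A5 -> (A6 -> (A7 -> (A8 -> (A9 -> (A10 -> (A11 -> (A12 -> (A13 -> (A14 -> (A15 -> (A16 -> (A17 -> A12)))))))))))))))) therefore takes 17 nested implication introductions.
Total inference nodes = 17

17


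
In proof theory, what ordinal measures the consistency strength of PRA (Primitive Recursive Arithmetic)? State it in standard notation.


The proof-theoretic ordinal of PRA (Primitive Recursive Arithmetic) is a standard result in ordinal analysis.
This ordinal is the supremum of order types of primitive recursive well-orderings
that the theory can prove to be well-ordered.
For PRA (Primitive Recursive Arithmetic), the proof-theoretic ordinal is omega^omega.

omega^omega


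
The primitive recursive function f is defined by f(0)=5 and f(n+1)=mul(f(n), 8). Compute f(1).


f(0) = 5
f(1) = mul(f(0), 8) = mul(5, 8) = 40


40


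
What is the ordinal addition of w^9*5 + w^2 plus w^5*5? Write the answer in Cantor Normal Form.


Ordinal addition (w^9*5 + w^2) + w^5*5:
alpha's leading term has exponent 9 > beta's exponent 5, so it survives.
alpha's tail term has exponent 2 < beta's exponent 5, so it is absorbed by beta.
In ordinal addition, any term followed by a strictly larger-exponent term is absorbed.
Result = w^9*5 + w^5*5

w^9*5 + w^5*5


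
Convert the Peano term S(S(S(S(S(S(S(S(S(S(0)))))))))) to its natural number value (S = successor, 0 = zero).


Counting successors applied to 0:
10 applications of S to 0 = 10

10


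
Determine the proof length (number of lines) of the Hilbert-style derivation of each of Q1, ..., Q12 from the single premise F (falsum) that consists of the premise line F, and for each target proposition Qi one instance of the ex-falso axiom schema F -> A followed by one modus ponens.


Ex falso, line by line:
- 1 premise line (F)
- 12 targets, each needing 1 axiom instance (F -> Qi) + 1 MP = 2 lines: 2 * 12 = 24
Total = 1 + 24 = 25 lines.

25


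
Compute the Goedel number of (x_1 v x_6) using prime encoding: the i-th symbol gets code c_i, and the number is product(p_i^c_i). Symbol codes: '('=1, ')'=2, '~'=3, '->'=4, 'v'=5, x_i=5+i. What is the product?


Formula: (x_1 v x_6)
Symbol codes: [1, 6, 5, 11, 2]
Primes: [2, 3, 5, 7, 11]
p_1^1 = 2^1 = 2
p_2^6 = 3^6 = 729
p_3^5 = 5^5 = 3125
p_4^11 = 7^11 = 1977326743
p_5^2 = 11^2 = 121
Product = 1090112591708043750

1090112591708043750


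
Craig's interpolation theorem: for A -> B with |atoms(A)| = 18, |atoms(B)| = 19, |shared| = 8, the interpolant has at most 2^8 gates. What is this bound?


Shared atoms = 8
Craig interpolant size bound = 2^8
= 256

256


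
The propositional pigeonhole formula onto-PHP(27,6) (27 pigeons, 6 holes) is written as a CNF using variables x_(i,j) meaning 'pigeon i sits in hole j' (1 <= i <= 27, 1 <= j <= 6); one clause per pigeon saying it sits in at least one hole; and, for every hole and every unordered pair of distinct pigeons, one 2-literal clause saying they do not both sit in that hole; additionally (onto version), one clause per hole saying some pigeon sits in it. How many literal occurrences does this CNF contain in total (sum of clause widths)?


onto-PHP(27,6): 27 pigeons, 6 holes, 27*6 = 162 variables.
- pigeon clauses: one per pigeon -> 27 clauses of width 6 -> 162 literals
- hole clauses: 6 holes * C(27,2) = 6 * 351 -> 2106 clauses of width 2 -> 4212 literals
- onto clauses: one per hole -> 6 clauses of width 27 -> 162 literals
Total literal occurrences = 162 + 4212 + 162 = 4536

4536


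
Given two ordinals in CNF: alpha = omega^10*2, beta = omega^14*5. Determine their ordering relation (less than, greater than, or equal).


Compare term by term from highest exponent:
alpha = omega^10*2
beta = omega^14*5
Term 1: alpha has omega^10*2, beta has omega^14*5
Result: alpha < beta

alpha < beta


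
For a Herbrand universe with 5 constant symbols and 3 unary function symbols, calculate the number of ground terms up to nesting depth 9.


Herbrand terms by depth:
Depth 0: 5 constants
Depth 1: 15 new terms (running total: 20)
Depth 2: 45 new terms (running total: 65)
Depth 3: 135 new terms (running total: 200)
Depth 4: 405 new terms (running total: 605)
Depth 5: 1215 new terms (running total: 1820)
Depth 6: 3645 new terms (running total: 5465)
Depth 7: 10935 new terms (running total: 16400)
Depth 8: 32805 new terms (running total: 49205)
Depth 9: 98415 new terms (running total: 147620)
Total distinct ground terms = 147620

147620


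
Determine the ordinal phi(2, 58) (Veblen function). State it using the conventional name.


phi(2, 58):
phi(2, beta) = zeta_beta (the beta-th zeta number, fixed point of epsilon).
phi(2, 58) = zeta_58

zeta_58


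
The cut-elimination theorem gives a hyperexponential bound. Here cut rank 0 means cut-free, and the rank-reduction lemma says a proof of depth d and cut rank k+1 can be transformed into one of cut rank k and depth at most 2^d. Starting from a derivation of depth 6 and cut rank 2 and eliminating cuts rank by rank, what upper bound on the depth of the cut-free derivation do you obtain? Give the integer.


Each rank reduction sends depth d to at most 2^d; cut rank r needs r reductions.
2_0(6) = 6
2_1(6) = 2^6 = 64
2_2(6) = 2^64 = 18446744073709551616
Cut-free depth bound = 18446744073709551616

18446744073709551616


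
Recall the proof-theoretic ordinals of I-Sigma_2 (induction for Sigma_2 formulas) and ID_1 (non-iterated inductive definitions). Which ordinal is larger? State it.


Proof-theoretic ordinal of I-Sigma_2 (induction for Sigma_2 formulas): omega^(omega^omega)
Proof-theoretic ordinal of ID_1 (non-iterated inductive definitions): psi_0(epsilon_{Omega+1})
Comparing: omega^(omega^omega) < psi_0(epsilon_{Omega+1}).
The larger ordinal is psi_0(epsilon_{Omega+1}) (from ID_1 (non-iterated inductive definitions)).

psi_0(epsilon_{Omega+1})


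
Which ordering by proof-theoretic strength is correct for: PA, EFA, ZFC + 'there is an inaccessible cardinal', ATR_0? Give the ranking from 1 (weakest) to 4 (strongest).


Ordering by consistency strength:
1. EFA
2. PA
3. ATR_0
4. ZFC + 'there is an inaccessible cardinal'


PA=2, EFA=1, ZFC + 'there is an inaccessible cardinal'=4, ATR_0=3


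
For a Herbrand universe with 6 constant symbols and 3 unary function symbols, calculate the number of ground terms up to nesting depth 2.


Herbrand terms by depth:
Depth 0: 6 constants
Depth 1: 18 new terms (running total: 24)
Depth 2: 54 new terms (running total: 78)
Total distinct ground terms = 78

78


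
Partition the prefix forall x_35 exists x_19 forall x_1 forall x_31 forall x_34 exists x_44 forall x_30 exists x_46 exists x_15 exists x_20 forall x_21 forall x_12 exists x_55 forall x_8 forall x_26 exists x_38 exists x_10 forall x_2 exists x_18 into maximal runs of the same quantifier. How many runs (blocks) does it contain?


Alternations = 11.
Blocks = alternations + 1 = 12

12


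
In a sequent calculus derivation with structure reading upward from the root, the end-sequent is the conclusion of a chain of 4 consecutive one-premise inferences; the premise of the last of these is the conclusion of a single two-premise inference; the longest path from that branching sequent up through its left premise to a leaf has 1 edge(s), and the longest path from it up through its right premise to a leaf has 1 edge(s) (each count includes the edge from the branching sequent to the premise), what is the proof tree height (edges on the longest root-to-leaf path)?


Longest path through the left premise: 1 edges (measured from the branching sequent)
Longest path through the right premise: 1 edges
Height of the subtree rooted at the branching sequent: max(1, 1) = 1
The branching sequent sits 4 edges above the root (the chain of one-premise inferences), so height = 1 + 4 = 5

5


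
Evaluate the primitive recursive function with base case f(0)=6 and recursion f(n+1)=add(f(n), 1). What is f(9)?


f(0) = 6
f(1) = add(f(0), 1) = add(6, 1) = 7
f(2) = add(f(1), 1) = add(7, 1) = 8
f(3) = add(f(2), 1) = add(8, 1) = 9
f(4) = add(f(3), 1) = add(9, 1) = 10
f(5) = add(f(4), 1) = add(10, 1) = 11
f(6) = add(f(5), 1) = add(11, 1) = 12
f(7) = add(f(6), 1) = add(12, 1) = 13
f(8) = add(f(7), 1) = add(13, 1) = 14
f(9) = add(f(8), 1) = add(14, 1) = 15


15


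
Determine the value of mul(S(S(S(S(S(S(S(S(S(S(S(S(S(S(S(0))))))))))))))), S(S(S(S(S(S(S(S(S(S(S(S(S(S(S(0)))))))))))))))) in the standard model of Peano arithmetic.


mul(S^15(0), S^15(0)):
S^15(0) = 15
S^15(0) = 15
15 * 15 = 225

225


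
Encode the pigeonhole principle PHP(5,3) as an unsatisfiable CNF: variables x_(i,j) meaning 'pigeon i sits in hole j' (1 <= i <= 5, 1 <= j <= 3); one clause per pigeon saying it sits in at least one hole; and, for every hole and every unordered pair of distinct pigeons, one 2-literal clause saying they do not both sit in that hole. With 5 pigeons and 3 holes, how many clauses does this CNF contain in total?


PHP(5,3): 5 pigeons, 3 holes, 5*3 = 15 variables.
- pigeon clauses: one per pigeon -> 5 clauses
- hole clauses: 3 holes * C(5,2) = 3 * 10 -> 30 clauses
Total clauses = 5 + 30 = 35

35


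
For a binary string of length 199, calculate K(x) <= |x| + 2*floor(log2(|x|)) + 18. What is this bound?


floor(log2(199)) = 7
2 * 7 = 14
K(x) <= 199 + 14 + 18 = 231

231


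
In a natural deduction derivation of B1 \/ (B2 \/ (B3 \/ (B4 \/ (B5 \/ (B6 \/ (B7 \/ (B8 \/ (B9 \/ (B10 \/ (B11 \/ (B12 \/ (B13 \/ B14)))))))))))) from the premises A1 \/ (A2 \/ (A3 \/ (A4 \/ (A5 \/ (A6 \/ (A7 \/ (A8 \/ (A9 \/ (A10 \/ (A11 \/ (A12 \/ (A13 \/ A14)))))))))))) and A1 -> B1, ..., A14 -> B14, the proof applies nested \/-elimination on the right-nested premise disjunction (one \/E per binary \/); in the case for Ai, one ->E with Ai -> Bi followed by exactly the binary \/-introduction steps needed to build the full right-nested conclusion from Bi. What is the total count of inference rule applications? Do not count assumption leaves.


Constructive dilemma with 14 branches, all disjunctions right-nested:
- \/E: the premise has 13 binary \/, each eliminated once: 13 nodes.
- ->E: one per case (Ai with Ai -> Bi gives Bi): 14 nodes.
- \/I: in case i < n, Bi needs 1 step to form Bi \/ (B(i+1) \/ ...) and then i-1 steps to prepend B(i-1), ..., B1, i.e. i steps; in case i = n, B14 needs 13 prepend steps.
  \/I total = (1 + 2 + ... + 13) + 13 = 91 + 13 = 104 nodes.
Total = 13 + 14 + 104 = 131

131


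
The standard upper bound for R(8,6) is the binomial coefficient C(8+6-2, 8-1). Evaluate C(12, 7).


R(8,6) <= C(8+6-2, 8-1) = C(12, 7)
C(12, 7) = 12! / (7! * 5!)
= 792

792


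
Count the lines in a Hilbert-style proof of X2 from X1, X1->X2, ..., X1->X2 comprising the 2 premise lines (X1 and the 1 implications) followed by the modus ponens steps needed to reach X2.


We have 2 premise lines: X1 and 1 implications.
Each implication is detached once by MP, giving 1 MP lines.
2 premise lines + 1 MP lines = 3 total lines.

3


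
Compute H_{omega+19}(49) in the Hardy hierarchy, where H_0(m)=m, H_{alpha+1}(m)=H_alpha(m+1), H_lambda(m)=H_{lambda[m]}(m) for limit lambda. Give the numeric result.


H_{omega+19}(49):
Unwind the 19 successor steps: H_{omega+19}(49) = H_omega(49+19) = H_omega(68).
H_omega(m) = H_m(m) = m + m = 2m.
Result = 2 * 68 = 136

136


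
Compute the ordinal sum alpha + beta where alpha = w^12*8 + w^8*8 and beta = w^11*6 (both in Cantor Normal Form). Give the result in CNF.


Ordinal addition (w^12*8 + w^8*8) + w^11*6:
alpha's leading term has exponent 12 > beta's exponent 11, so it survives.
alpha's tail term has exponent 8 < beta's exponent 11, so it is absorbed by beta.
In ordinal addition, any term followed by a strictly larger-exponent term is absorbed.
Result = w^12*8 + w^11*6

w^12*8 + w^11*6


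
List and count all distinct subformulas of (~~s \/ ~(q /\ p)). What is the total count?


Formula: (~~s \/ ~(q /\ p))
Subformulas found:
  1. q
  2. s
  3. p
  4. ~s
  5. ~~s
  6. (q /\ p)
  7. ~(q /\ p)
  8. (~~s \/ ~(q /\ p))
Total distinct subformulas = 8

8


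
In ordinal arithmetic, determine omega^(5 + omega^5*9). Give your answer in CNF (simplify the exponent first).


omega^(5 + omega^5*9):
In ordinal addition a term is absorbed by a following term of strictly larger exponent: 0 < 5, so 5 + omega^5*9 = omega^5*9.
omega raised to a CNF ordinal is a single CNF term: Result = omega^(omega^5*9)

omega^(omega^5*9)


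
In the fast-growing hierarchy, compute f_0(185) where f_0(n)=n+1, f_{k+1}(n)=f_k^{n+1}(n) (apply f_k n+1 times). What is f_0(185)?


f_0(185) = 185 + 1 = 186

186


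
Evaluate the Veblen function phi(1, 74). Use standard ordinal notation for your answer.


phi(1, 74):
phi(1, beta) = epsilon_beta (the beta-th epsilon number).
phi(1, 74) = epsilon_74

epsilon_74


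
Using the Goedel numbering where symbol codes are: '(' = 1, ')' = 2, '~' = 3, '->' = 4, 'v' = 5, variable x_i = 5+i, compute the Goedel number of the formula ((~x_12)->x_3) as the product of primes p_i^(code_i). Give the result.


Formula: ((~x_12)->x_3)
Symbol codes: [1, 1, 3, 17, 2, 4, 8, 2]
Primes: [2, 3, 5, 7, 11, 13, 17, 19]
p_1^1 = 2^1 = 2
p_2^1 = 3^1 = 3
p_3^3 = 5^3 = 125
p_4^17 = 7^17 = 232630513987207
p_5^2 = 11^2 = 121
p_6^4 = 13^4 = 28561
p_7^8 = 17^8 = 6975757441
p_8^2 = 19^2 = 361
Product = 1518396856971447313090119664349825250

1518396856971447313090119664349825250


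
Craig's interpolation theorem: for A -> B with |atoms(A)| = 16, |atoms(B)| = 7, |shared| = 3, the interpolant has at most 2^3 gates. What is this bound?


Shared atoms = 3
Craig interpolant size bound = 2^3
= 8

8


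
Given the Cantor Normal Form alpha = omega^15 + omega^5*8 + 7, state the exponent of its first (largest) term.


CNF: omega^15 + omega^5*8 + 7
The leading term is omega^15, which has exponent 15.

15


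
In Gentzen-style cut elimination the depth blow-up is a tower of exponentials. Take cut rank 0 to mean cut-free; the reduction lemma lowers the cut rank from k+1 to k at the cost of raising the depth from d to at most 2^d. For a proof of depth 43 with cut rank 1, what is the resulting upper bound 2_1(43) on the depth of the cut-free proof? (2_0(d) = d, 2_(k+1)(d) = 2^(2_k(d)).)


Each rank reduction sends depth d to at most 2^d; cut rank r needs r reductions.
2_0(43) = 43
2_1(43) = 2^43 = 8796093022208
Cut-free depth bound = 8796093022208

8796093022208


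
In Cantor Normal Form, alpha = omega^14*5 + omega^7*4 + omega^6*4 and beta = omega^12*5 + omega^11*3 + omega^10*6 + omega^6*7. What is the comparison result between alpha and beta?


Compare term by term from highest exponent:
alpha = omega^14*5 + omega^7*4 + omega^6*4
beta = omega^12*5 + omega^11*3 + omega^10*6 + omega^6*7
Term 1: alpha has omega^14*5, beta has omega^12*5
Term 2: alpha has omega^7*4, beta has omega^11*3
Term 3: alpha has omega^6*4, beta has omega^10*6
Term 4: alpha has omega^0*0, beta has omega^6*7
Result: alpha > beta

alpha > beta


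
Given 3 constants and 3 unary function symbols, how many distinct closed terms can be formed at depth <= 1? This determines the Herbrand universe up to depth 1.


Herbrand terms by depth:
Depth 0: 3 constants
Depth 1: 9 new terms (running total: 12)
Total distinct ground terms = 12

12


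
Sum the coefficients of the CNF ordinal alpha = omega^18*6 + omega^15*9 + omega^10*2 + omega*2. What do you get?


CNF: omega^18*6 + omega^15*9 + omega^10*2 + omega*2
Coefficients: 6 + 9 + 2 + 2 = 19

19


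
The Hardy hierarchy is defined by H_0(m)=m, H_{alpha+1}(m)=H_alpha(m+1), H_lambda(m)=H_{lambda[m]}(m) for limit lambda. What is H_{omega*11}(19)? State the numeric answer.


H_{omega*11}(19):
For the Hardy hierarchy, H_{omega*k}(n) = 2^k * n.
2^11 = 2048.
2048 * 19 = 38912

38912


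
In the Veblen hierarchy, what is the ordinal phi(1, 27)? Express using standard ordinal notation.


phi(1, 27):
phi(1, beta) = epsilon_beta (the beta-th epsilon number).
phi(1, 27) = epsilon_27

epsilon_27


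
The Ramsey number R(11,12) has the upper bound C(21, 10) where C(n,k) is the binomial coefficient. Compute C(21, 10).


R(11,12) <= C(11+12-2, 11-1) = C(21, 10)
C(21, 10) = 21! / (10! * 11!)
= 352716

352716


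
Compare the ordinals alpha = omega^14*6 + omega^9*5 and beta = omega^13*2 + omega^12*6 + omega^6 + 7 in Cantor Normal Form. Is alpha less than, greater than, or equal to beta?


Compare term by term from highest exponent:
alpha = omega^14*6 + omega^9*5
beta = omega^13*2 + omega^12*6 + omega^6 + 7
Term 1: alpha has omega^14*6, beta has omega^13*2
Term 2: alpha has omega^9*5, beta has omega^12*6
Term 3: alpha has omega^0*0, beta has omega^6*1
Term 4: alpha has omega^0*0, beta has omega^0*7
Result: alpha > beta

alpha > beta


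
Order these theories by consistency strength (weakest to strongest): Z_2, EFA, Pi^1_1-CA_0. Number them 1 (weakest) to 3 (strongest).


Ordering by consistency strength:
1. EFA
2. Pi^1_1-CA_0
3. Z_2


Z_2=3, EFA=1, Pi^1_1-CA_0=2


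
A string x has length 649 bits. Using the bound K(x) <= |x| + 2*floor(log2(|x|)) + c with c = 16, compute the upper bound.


floor(log2(649)) = 9
2 * 9 = 18
K(x) <= 649 + 18 + 16 = 683

683


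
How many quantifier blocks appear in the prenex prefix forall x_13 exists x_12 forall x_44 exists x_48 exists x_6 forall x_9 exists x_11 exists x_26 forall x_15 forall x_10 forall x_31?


Alternations = 6.
Blocks = alternations + 1 = 7

7


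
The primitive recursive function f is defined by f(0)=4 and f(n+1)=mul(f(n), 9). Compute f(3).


f(0) = 4
f(1) = mul(f(0), 9) = mul(4, 9) = 36
f(2) = mul(f(1), 9) = mul(36, 9) = 324
f(3) = mul(f(2), 9) = mul(324, 9) = 2916


2916


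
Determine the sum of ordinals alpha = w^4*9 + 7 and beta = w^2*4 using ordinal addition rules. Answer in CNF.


Ordinal addition (w^4*9 + 7) + w^2*4:
alpha's leading term has exponent 4 > beta's exponent 2, so it survives.
alpha's tail term has exponent 0 < beta's exponent 2, so it is absorbed by beta.
In ordinal addition, any term followed by a strictly larger-exponent term is absorbed.
Result = w^4*9 + w^2*4

w^4*9 + w^2*4


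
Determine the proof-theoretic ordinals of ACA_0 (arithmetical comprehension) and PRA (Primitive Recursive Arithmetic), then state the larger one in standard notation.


Proof-theoretic ordinal of ACA_0 (arithmetical comprehension): epsilon_0
Proof-theoretic ordinal of PRA (Primitive Recursive Arithmetic): omega^omega
Comparing: omega^omega < epsilon_0.
The larger ordinal is epsilon_0 (from ACA_0 (arithmetical comprehension)).

epsilon_0


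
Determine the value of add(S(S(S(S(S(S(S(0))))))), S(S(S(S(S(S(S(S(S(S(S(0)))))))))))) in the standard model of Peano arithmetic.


add(S^7(0), S^11(0)):
S^7(0) = 7
S^11(0) = 11
7 + 11 = 18

18


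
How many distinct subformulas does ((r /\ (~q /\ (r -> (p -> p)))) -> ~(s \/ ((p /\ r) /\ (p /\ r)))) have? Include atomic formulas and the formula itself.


Formula: ((r /\ (~q /\ (r -> (p -> p)))) -> ~(s \/ ((p /\ r) /\ (p /\ r))))
Subformulas found:
  1. q
  2. s
  3. r
  4. p
  5. ~q
  6. (p /\ r)
  7. (p -> p)
  8. (r -> (p -> p))
  9. ((p /\ r) /\ (p /\ r))
  10. (~q /\ (r -> (p -> p)))
  11. (s \/ ((p /\ r) /\ (p /\ r)))
  12. ~(s \/ ((p /\ r) /\ (p /\ r)))
  13. (r /\ (~q /\ (r -> (p -> p))))
  14. ((r /\ (~q /\ (r -> (p -> p)))) -> ~(s \/ ((p /\ r) /\ (p /\ r))))
Total distinct subformulas = 14

14


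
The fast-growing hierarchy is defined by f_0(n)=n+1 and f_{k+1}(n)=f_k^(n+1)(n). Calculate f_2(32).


f_2(32) = f_1^33(32)
f_1(m) = 2m + 1.
Iterating: f_1^k(n) = 2^k*(n+1) - 1.
f_2(32) = 2^33*(32+1) - 1 = 8589934592*33 - 1 = 283467841535

283467841535


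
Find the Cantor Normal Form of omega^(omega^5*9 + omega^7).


omega^(omega^5*9 + omega^7):
In ordinal addition a term is absorbed by a following term of strictly larger exponent: 5 < 7, so omega^5*9 + omega^7 = omega^7.
omega raised to a CNF ordinal is a single CNF term: Result = omega^(omega^7)

omega^(omega^7)


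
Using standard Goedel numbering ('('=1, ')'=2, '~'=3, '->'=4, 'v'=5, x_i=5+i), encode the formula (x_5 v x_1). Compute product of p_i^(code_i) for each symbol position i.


Formula: (x_5 v x_1)
Symbol codes: [1, 10, 5, 6, 2]
Primes: [2, 3, 5, 7, 11]
p_1^1 = 2^1 = 2
p_2^10 = 3^10 = 59049
p_3^5 = 5^5 = 3125
p_4^6 = 7^6 = 117649
p_5^2 = 11^2 = 121
Product = 5253710949506250

5253710949506250


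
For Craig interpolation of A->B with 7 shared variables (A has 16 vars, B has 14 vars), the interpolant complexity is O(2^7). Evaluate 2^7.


Shared atoms = 7
Craig interpolant size bound = 2^7
= 128

128


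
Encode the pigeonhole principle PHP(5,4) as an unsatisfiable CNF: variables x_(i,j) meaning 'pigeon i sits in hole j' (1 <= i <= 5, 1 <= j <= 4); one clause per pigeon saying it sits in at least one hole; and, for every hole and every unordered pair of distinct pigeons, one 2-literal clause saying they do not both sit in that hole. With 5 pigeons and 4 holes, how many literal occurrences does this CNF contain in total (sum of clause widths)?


PHP(5,4): 5 pigeons, 4 holes, 5*4 = 20 variables.
- pigeon clauses: one per pigeon -> 5 clauses of width 4 -> 20 literals
- hole clauses: 4 holes * C(5,2) = 4 * 10 -> 40 clauses of width 2 -> 80 literals
Total literal occurrences = 20 + 80 = 100

100


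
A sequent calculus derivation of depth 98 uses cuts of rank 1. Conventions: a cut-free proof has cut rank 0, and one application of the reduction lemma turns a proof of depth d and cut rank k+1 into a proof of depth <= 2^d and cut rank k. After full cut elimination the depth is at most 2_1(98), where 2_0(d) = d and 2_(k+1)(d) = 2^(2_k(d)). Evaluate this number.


Each rank reduction sends depth d to at most 2^d; cut rank r needs r reductions.
2_0(98) = 98
2_1(98) = 2^98 = 316912650057057350374175801344
Cut-free depth bound = 316912650057057350374175801344

316912650057057350374175801344


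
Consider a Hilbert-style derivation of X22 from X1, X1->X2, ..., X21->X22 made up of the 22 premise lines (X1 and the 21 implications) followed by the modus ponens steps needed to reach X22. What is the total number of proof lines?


We have 22 premise lines: X1 and 21 implications.
Each implication is detached once by MP, giving 21 MP lines.
22 premise lines + 21 MP lines = 43 total lines.

43


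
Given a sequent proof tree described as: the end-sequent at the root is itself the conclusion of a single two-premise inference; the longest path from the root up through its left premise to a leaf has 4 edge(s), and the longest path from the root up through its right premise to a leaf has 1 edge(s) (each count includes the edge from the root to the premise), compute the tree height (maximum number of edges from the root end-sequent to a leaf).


Longest path through the left premise: 4 edges (measured from the branching sequent)
Longest path through the right premise: 1 edges
Height of the subtree rooted at the branching sequent: max(4, 1) = 4
The branching sequent is the root itself.
Total height = 4

4


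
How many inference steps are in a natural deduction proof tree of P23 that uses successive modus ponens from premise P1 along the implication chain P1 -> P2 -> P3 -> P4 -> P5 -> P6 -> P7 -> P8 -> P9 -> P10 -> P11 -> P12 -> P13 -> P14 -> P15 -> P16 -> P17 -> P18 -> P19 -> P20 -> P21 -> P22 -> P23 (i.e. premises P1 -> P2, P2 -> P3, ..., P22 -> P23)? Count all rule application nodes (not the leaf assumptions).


We have a chain: P1 -> P2 -> P3 -> P4 -> P5 -> P6 -> P7 -> P8 -> P9 -> P10 -> P11 -> P12 -> P13 -> P14 -> P15 -> P16 -> P17 -> P18 -> P19 -> P20 -> P21 -> P22 -> P23.
Each modus ponens application produces the next variable.
The chain has 23 propositions, so 23-1 = 22 modus ponens steps.
Total inference nodes = 22

22


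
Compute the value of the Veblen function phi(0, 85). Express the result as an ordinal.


phi(0, 85):
phi(0, beta) = omega^beta by definition.
phi(0, 85) = omega^85

omega^85


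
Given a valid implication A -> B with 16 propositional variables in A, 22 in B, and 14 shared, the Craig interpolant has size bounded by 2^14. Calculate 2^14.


Shared atoms = 14
Craig interpolant size bound = 2^14
= 16384

16384


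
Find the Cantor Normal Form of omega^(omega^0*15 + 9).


omega^(omega^0*15 + 9):
omega^0 = 1, so the exponent is 15 + 9 = 24 (finite ordinal addition).
Result = omega^24, already a single CNF term.

omega^24


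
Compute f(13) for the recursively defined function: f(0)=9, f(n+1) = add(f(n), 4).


f(0) = 9
f(1) = add(f(0), 4) = add(9, 4) = 13
f(2) = add(f(1), 4) = add(13, 4) = 17
f(3) = add(f(2), 4) = add(17, 4) = 21
f(4) = add(f(3), 4) = add(21, 4) = 25
f(5) = add(f(4), 4) = add(25, 4) = 29
f(6) = add(f(5), 4) = add(29, 4) = 33
f(7) = add(f(6), 4) = add(33, 4) = 37
f(8) = add(f(7), 4) = add(37, 4) = 41
f(9) = add(f(8), 4) = add(41, 4) = 45
f(10) = add(f(9), 4) = add(45, 4) = 49
f(11) = add(f(10), 4) = add(49, 4) = 53
f(12) = add(f(11), 4) = add(53, 4) = 57
f(13) = add(f(12), 4) = add(57, 4) = 61


61


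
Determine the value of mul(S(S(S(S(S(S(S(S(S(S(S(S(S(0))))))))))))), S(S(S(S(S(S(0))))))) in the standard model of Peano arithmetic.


mul(S^13(0), S^6(0)):
S^13(0) = 13
S^6(0) = 6
13 * 6 = 78

78


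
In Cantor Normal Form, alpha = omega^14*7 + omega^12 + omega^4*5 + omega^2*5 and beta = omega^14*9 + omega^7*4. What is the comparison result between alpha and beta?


Compare term by term from highest exponent:
alpha = omega^14*7 + omega^12 + omega^4*5 + omega^2*5
beta = omega^14*9 + omega^7*4
Term 1: alpha has omega^14*7, beta has omega^14*9
Term 2: alpha has omega^12*1, beta has omega^7*4
Term 3: alpha has omega^4*5, beta has omega^0*0
Term 4: alpha has omega^2*5, beta has omega^0*0
Result: alpha < beta

alpha < beta


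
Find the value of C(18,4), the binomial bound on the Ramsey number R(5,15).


R(5,15) <= C(5+15-2, 5-1) = C(18, 4)
C(18, 4) = 18! / (4! * 14!)
= 3060

3060


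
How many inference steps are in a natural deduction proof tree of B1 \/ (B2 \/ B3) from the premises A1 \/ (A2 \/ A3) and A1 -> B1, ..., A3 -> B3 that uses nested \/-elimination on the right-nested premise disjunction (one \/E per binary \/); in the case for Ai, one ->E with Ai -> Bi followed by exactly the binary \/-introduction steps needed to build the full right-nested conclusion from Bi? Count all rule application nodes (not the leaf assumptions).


Constructive dilemma with 3 branches, all disjunctions right-nested:
- \/E: the premise has 2 binary \/, each eliminated once: 2 nodes.
- ->E: one per case (Ai with Ai -> Bi gives Bi): 3 nodes.
- \/I: in case i < n, Bi needs 1 step to form Bi \/ (B(i+1) \/ ...) and then i-1 steps to prepend B(i-1), ..., B1, i.e. i steps; in case i = n, B3 needs 2 prepend steps.
  \/I total = (1 + 2 + ... + 2) + 2 = 3 + 2 = 5 nodes.
Total = 2 + 3 + 5 = 10

10
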